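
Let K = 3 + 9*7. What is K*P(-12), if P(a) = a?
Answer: -792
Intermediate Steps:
K = 66 (K = 3 + 63 = 66)
K*P(-12) = 66*(-12) = -792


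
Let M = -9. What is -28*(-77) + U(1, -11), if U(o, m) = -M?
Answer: 2165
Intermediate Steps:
U(o, m) = 9 (U(o, m) = -1*(-9) = 9)
-28*(-77) + U(1, -11) = -28*(-77) + 9 = 2156 + 9 = 2165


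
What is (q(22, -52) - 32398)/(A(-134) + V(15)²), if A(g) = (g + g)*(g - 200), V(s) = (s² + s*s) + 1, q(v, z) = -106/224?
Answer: -3628629/32806256 ≈ -0.11061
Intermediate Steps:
q(v, z) = -53/112 (q(v, z) = -106*1/224 = -53/112)
V(s) = 1 + 2*s² (V(s) = (s² + s²) + 1 = 2*s² + 1 = 1 + 2*s²)
A(g) = 2*g*(-200 + g) (A(g) = (2*g)*(-200 + g) = 2*g*(-200 + g))
(q(22, -52) - 32398)/(A(-134) + V(15)²) = (-53/112 - 32398)/(2*(-134)*(-200 - 134) + (1 + 2*15²)²) = -3628629/(112*(2*(-134)*(-334) + (1 + 2*225)²)) = -3628629/(112*(89512 + (1 + 450)²)) = -3628629/(112*(89512 + 451²)) = -3628629/(112*(89512 + 203401)) = -3628629/112/292913 = -3628629/112*1/292913 = -3628629/32806256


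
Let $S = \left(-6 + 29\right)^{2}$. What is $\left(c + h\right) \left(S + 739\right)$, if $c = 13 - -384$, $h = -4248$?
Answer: $-4883068$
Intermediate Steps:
$c = 397$ ($c = 13 + 384 = 397$)
$S = 529$ ($S = 23^{2} = 529$)
$\left(c + h\right) \left(S + 739\right) = \left(397 - 4248\right) \left(529 + 739\right) = \left(-3851\right) 1268 = -4883068$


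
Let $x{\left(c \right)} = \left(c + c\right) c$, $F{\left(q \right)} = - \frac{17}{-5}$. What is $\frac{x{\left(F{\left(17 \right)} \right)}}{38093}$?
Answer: $\frac{578}{952325} \approx 0.00060694$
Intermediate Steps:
$F{\left(q \right)} = \frac{17}{5}$ ($F{\left(q \right)} = \left(-17\right) \left(- \frac{1}{5}\right) = \frac{17}{5}$)
$x{\left(c \right)} = 2 c^{2}$ ($x{\left(c \right)} = 2 c c = 2 c^{2}$)
$\frac{x{\left(F{\left(17 \right)} \right)}}{38093} = \frac{2 \left(\frac{17}{5}\right)^{2}}{38093} = 2 \cdot \frac{289}{25} \cdot \frac{1}{38093} = \frac{578}{25} \cdot \frac{1}{38093} = \frac{578}{952325}$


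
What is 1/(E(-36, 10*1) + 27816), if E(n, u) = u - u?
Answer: 1/27816 ≈ 3.5951e-5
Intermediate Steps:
E(n, u) = 0
1/(E(-36, 10*1) + 27816) = 1/(0 + 27816) = 1/27816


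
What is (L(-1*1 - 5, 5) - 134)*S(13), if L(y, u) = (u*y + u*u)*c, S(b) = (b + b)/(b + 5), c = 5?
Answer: -689/3 ≈ -229.67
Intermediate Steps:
S(b) = 2*b/(5 + b) (S(b) = (2*b)/(5 + b) = 2*b/(5 + b))
L(y, u) = 5*u² + 5*u*y (L(y, u) = (u*y + u*u)*5 = (u*y + u²)*5 = (u² + u*y)*5 = 5*u² + 5*u*y)
(L(-1*1 - 5, 5) - 134)*S(13) = (5*5*(5 + (-1*1 - 5)) - 134)*(2*13/(5 + 13)) = (5*5*(5 + (-1 - 5)) - 134)*(2*13/18) = (5*5*(5 - 6) - 134)*(2*13*(1/18)) = (5*5*(-1) - 134)*(13/9) = (-25 - 134)*(13/9) = -159*13/9 = -689/3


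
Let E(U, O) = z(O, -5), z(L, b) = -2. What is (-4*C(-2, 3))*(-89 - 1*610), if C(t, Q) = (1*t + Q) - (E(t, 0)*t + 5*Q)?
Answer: -50328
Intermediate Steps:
E(U, O) = -2
C(t, Q) = -4*Q + 3*t (C(t, Q) = (1*t + Q) - (-2*t + 5*Q) = (t + Q) + (-5*Q + 2*t) = (Q + t) + (-5*Q + 2*t) = -4*Q + 3*t)
(-4*C(-2, 3))*(-89 - 1*610) = (-4*(-4*3 + 3*(-2)))*(-89 - 1*610) = (-4*(-12 - 6))*(-89 - 610) = -4*(-18)*(-699) = 72*(-699) = -50328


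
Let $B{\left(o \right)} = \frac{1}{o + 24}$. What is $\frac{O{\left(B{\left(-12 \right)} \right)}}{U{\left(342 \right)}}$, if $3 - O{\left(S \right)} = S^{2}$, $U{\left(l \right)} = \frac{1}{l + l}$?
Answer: $\frac{8189}{4} \approx 2047.3$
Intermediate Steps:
$B{\left(o \right)} = \frac{1}{24 + o}$
$U{\left(l \right)} = \frac{1}{2 l}$
$O{\left(S \right)} = 3 - S^{2}$
$\frac{O{\left(B{\left(-12 \right)} \right)}}{U{\left(342 \right)}} = \frac{3 - \left(\frac{1}{24 - 12}\right)^{2}}{\frac{1}{2} \cdot \frac{1}{342}} = \frac{3 - \left(\frac{1}{12}\right)^{2}}{\frac{1}{2} \cdot \frac{1}{342}} = \left(3 - \left(\frac{1}{12}\right)^{2}\right) \frac{1}{\frac{1}{684}} = \left(3 - \frac{1}{144}\right) 684 = \frac{431}{144} \cdot 684 = \frac{8189}{4}$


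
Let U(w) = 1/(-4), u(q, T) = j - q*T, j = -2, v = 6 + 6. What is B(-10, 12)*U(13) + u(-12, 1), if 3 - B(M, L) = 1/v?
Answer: 445/48 ≈ 9.2708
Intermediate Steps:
v = 12
u(q, T) = -2 - T*q (u(q, T) = -2 - q*T = -2 - T*q)
B(M, L) = 35/12 (B(M, L) = 3 - 1/12 = 35/12)
U(w) = -¼
B(-10, 12)*U(13) + u(-12, 1) = (35/12)*(-¼) + (-2 - 1*1*(-12)) = -35/48 + (-2 + 12) = -35/48 + 10 = 445/48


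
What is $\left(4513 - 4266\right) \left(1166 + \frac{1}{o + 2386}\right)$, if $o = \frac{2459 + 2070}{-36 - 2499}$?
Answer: $\frac{1740679242107}{6043981} \approx 2.88 \cdot 10^{5}$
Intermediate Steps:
$o = - \frac{4529}{2535}$ ($o = \frac{4529}{-2535} = 4529 \left(- \frac{1}{2535}\right) = - \frac{4529}{2535} \approx -1.7866$)
$\left(4513 - 4266\right) \left(1166 + \frac{1}{o + 2386}\right) = \left(4513 - 4266\right) \left(1166 + \frac{1}{- \frac{4529}{2535} + 2386}\right) = 247 \left(1166 + \frac{1}{\frac{6043981}{2535}}\right) = 247 \left(1166 + \frac{2535}{6043981}\right) = 247 \cdot \frac{7047284381}{6043981} = \frac{1740679242107}{6043981}$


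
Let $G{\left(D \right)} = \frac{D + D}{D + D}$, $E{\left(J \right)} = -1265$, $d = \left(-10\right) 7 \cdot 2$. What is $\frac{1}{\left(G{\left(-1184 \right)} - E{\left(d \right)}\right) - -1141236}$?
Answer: $\frac{1}{1142502} \approx 8.7527 \cdot 10^{-7}$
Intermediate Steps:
$d = -140$ ($d = \left(-70\right) 2 = -140$)
$G{\left(D \right)} = 1$ ($G{\left(D \right)} = \frac{2 D}{2 D} = 2 D \frac{1}{2 D} = 1$)
$\frac{1}{\left(G{\left(-1184 \right)} - E{\left(d \right)}\right) - -1141236} = \frac{1}{\left(1 - -1265\right) - -1141236} = \frac{1}{\left(1 + 1265\right) + 1141236} = \frac{1}{1266 + 1141236} = \frac{1}{1142502}$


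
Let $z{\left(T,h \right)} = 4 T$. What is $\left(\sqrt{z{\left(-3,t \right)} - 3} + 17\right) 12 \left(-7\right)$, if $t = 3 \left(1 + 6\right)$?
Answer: $-1428 - 84 i \sqrt{15} \approx -1428.0 - 325.33 i$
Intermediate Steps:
$t = 21$ ($t = 3 \cdot 7 = 21$)
$\left(\sqrt{z{\left(-3,t \right)} - 3} + 17\right) 12 \left(-7\right) = \left(\sqrt{4 \left(-3\right) - 3} + 17\right) 12 \left(-7\right) = \left(\sqrt{-12 - 3} + 17\right) 12 \left(-7\right) = \left(\sqrt{-15} + 17\right) 12 \left(-7\right) = \left(i \sqrt{15} + 17\right) 12 \left(-7\right) = \left(17 + i \sqrt{15}\right) 12 \left(-7\right) = \left(204 + 12 i \sqrt{15}\right) \left(-7\right) = -1428 - 84 i \sqrt{15}$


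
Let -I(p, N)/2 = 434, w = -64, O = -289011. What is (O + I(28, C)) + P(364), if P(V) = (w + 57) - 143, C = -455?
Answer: -290029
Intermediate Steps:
P(V) = -150 (P(V) = (-64 + 57) - 143 = -7 - 143 = -150)
I(p, N) = -868 (I(p, N) = -2*434 = -868)
(O + I(28, C)) + P(364) = (-289011 - 868) - 150 = -289879 - 150 = -290029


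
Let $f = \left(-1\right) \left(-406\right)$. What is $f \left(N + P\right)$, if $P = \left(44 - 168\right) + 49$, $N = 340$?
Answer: $107590$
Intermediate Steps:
$f = 406$
$P = -75$ ($P = -124 + 49 = -75$)
$f \left(N + P\right) = 406 \left(340 - 75\right) = 406 \cdot 265 = 107590$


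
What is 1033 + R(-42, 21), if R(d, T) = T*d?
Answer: 151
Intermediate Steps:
1033 + R(-42, 21) = 1033 + 21*(-42) = 1033 - 882 = 151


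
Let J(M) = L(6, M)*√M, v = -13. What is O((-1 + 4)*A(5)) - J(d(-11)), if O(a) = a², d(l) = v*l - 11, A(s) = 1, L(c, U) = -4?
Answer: 9 + 8*√33 ≈ 54.956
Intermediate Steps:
d(l) = -11 - 13*l (d(l) = -13*l - 11 = -11 - 13*l)
J(M) = -4*√M
O((-1 + 4)*A(5)) - J(d(-11)) = ((-1 + 4)*1)² - (-4)*√(-11 - 13*(-11)) = (3*1)² - (-4)*√(-11 + 143) = 3² - (-4)*√132 = 9 - (-4)*2*√33 = 9 - (-8)*√33 = 9 + 8*√33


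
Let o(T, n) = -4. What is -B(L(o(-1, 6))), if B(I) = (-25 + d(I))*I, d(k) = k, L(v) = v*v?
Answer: 144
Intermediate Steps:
L(v) = v**2
B(I) = I*(-25 + I) (B(I) = (-25 + I)*I = I*(-25 + I))
-B(L(o(-1, 6))) = -(-4)**2*(-25 + (-4)**2) = -16*(-25 + 16) = -16*(-9) = -1*(-144) = 144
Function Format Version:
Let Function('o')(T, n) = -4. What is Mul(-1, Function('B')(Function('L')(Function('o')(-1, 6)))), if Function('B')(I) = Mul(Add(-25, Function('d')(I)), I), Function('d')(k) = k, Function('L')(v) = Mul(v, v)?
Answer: 144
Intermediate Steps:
Function('L')(v) = Pow(v, 2)
Function('B')(I) = Mul(I, Add(-25, I)) (Function('B')(I) = Mul(Add(-25, I), I) = Mul(I, Add(-25, I)))
Mul(-1, Function('B')(Function('L')(Function('o')(-1, 6)))) = Mul(-1, Mul(Pow(-4, 2), Add(-25, Pow(-4, 2)))) = Mul(-1, Mul(16, Add(-25, 16))) = Mul(-1, Mul(16, -9)) = Mul(-1, -144) = 144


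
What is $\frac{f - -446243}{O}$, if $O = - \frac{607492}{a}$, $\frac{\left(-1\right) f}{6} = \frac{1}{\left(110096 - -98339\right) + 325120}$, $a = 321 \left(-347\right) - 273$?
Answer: $\frac{1329285411484797}{16206519703} \approx 82022.0$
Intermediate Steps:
$a = -111660$ ($a = -111387 - 273 = -111660$)
$f = - \frac{6}{533555}$ ($f = - \frac{6}{\left(110096 - -98339\right) + 325120} = - \frac{6}{\left(110096 + 98339\right) + 325120} = - \frac{6}{208435 + 325120} = - \frac{6}{533555} \approx -1.1245 \cdot 10^{-5}$)
$O = \frac{151873}{27915}$ ($O = - \frac{607492}{-111660} = \left(-607492\right) \left(- \frac{1}{111660}\right) = \frac{151873}{27915} \approx 5.4406$)
$\frac{f - -446243}{O} = \frac{- \frac{6}{533555} - -446243}{\frac{151873}{27915}} = \left(- \frac{6}{533555} + 446243\right) \frac{27915}{151873} = \frac{238095183859}{533555} \cdot \frac{27915}{151873} = \frac{1329285411484797}{16206519703}$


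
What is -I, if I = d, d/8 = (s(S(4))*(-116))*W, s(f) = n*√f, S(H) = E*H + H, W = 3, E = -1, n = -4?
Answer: 0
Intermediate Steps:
S(H) = 0 (S(H) = -H + H = 0)
s(f) = -4*√f
d = 0 (d = 8*((-4*√0*(-116))*3) = 8*((-4*0*(-116))*3) = 8*((0*(-116))*3) = 8*(0*3) = 8*0 = 0)
I = 0
-I = -1*0 = 0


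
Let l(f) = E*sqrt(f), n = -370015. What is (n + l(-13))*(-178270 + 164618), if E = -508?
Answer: 5051444780 + 6935216*I*sqrt(13) ≈ 5.0514e+9 + 2.5005e+7*I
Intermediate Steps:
l(f) = -508*sqrt(f)
(n + l(-13))*(-178270 + 164618) = (-370015 - 508*I*sqrt(13))*(-178270 + 164618) = (-370015 - 508*I*sqrt(13))*(-13652) = 5051444780 + 6935216*I*sqrt(13)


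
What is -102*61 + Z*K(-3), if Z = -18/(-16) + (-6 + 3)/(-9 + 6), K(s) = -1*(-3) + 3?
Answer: -24837/4 ≈ -6209.3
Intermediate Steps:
K(s) = 6 (K(s) = 3 + 3 = 6)
Z = 17/8 (Z = -18*(-1/16) - 3/(-3) = 9/8 - 3*(-⅓) = 9/8 + 1 = 17/8 ≈ 2.1250)
-102*61 + Z*K(-3) = -102*61 + (17/8)*6 = -6222 + 51/4 = -24837/4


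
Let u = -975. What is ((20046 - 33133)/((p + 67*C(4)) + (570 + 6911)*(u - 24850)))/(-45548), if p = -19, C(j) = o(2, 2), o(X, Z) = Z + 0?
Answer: -13087/8799723747080 ≈ -1.4872e-9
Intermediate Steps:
o(X, Z) = Z
C(j) = 2
((20046 - 33133)/((p + 67*C(4)) + (570 + 6911)*(u - 24850)))/(-45548) = ((20046 - 33133)/((-19 + 67*2) + (570 + 6911)*(-975 - 24850)))/(-45548) = -13087/((-19 + 134) + 7481*(-25825))*(-1/45548) = -13087/(115 - 193196825)*(-1/45548) = -13087/(-193196710)*(-1/45548) = -13087*(-1/193196710)*(-1/45548) = (13087/193196710)*(-1/45548) = -13087/8799723747080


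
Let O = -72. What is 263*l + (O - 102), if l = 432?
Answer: 113442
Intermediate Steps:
263*l + (O - 102) = 263*432 + (-72 - 102) = 113616 - 174 = 113442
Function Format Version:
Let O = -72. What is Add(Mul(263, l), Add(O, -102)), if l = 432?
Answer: 113442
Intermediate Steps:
Add(Mul(263, l), Add(O, -102)) = Add(Mul(263, 432), Add(-72, -102)) = Add(113616, -174) = 113442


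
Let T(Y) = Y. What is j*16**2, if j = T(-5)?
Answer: -1280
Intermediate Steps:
j = -5
j*16**2 = -5*16**2 = -5*256 = -1280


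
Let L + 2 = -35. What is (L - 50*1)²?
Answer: 7569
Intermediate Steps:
L = -37 (L = -2 - 35 = -37)
(L - 50*1)² = (-37 - 50*1)² = (-37 - 50)² = (-87)² = 7569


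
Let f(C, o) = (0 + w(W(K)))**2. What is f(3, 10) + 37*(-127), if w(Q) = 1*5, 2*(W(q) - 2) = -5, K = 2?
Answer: -4674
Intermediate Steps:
W(q) = -1/2 (W(q) = 2 + (1/2)*(-5) = 2 - 5/2 = -1/2)
w(Q) = 5
f(C, o) = 25 (f(C, o) = (0 + 5)**2 = 5**2 = 25)
f(3, 10) + 37*(-127) = 25 + 37*(-127) = 25 - 4699 = -4674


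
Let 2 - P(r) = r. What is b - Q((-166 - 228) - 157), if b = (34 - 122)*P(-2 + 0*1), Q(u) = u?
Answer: 199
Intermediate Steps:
P(r) = 2 - r
b = -352 (b = (34 - 122)*(2 - (-2 + 0*1)) = -88*(2 - (-2 + 0)) = -88*(2 - 1*(-2)) = -88*(2 + 2) = -88*4 = -352)
b - Q((-166 - 228) - 157) = -352 - ((-166 - 228) - 157) = -352 - (-394 - 157) = -352 - 1*(-551) = -352 + 551 = 199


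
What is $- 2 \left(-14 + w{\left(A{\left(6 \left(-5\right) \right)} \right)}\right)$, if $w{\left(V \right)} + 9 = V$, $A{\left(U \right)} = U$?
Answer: $106$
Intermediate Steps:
$w{\left(V \right)} = -9 + V$
$- 2 \left(-14 + w{\left(A{\left(6 \left(-5\right) \right)} \right)}\right) = - 2 \left(-14 + \left(-9 + 6 \left(-5\right)\right)\right) = - 2 \left(-14 - 39\right) = \left(-2\right) \left(-53\right) = 106$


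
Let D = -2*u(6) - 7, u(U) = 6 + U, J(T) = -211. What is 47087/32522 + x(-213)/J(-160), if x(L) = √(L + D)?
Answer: 47087/32522 - 2*I*√61/211 ≈ 1.4479 - 0.074031*I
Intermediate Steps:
D = -31 (D = -2*(6 + 6) - 7 = -2*12 - 7 = -24 - 7 = -31)
x(L) = √(-31 + L) (x(L) = √(L - 31) = √(-31 + L))
47087/32522 + x(-213)/J(-160) = 47087/32522 + √(-31 - 213)/(-211) = 47087*(1/32522) + √(-244)*(-1/211) = 47087/32522 + (2*I*√61)*(-1/211) = 47087/32522 - 2*I*√61/211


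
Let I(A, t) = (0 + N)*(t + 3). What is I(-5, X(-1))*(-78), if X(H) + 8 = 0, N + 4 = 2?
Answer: -780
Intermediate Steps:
N = -2 (N = -4 + 2 = -2)
X(H) = -8 (X(H) = -8 + 0 = -8)
I(A, t) = -6 - 2*t (I(A, t) = (0 - 2)*(t + 3) = -2*(3 + t) = -6 - 2*t)
I(-5, X(-1))*(-78) = (-6 - 2*(-8))*(-78) = (-6 + 16)*(-78) = 10*(-78) = -780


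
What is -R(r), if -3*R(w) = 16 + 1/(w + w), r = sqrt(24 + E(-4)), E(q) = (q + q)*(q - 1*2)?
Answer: 16/3 + sqrt(2)/72 ≈ 5.3530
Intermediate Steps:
E(q) = 2*q*(-2 + q) (E(q) = (2*q)*(q - 2) = (2*q)*(-2 + q) = 2*q*(-2 + q))
r = 6*sqrt(2) (r = sqrt(24 + 2*(-4)*(-2 - 4)) = sqrt(24 + 2*(-4)*(-6)) = sqrt(24 + 48) = sqrt(72) = 6*sqrt(2) ≈ 8.4853)
R(w) = -16/3 - 1/(6*w) (R(w) = -(16 + 1/(w + w))/3 = -(16 + 1/(2*w))/3 = -16/3 - 1/(6*w))
-R(r) = -(-1 - 192*sqrt(2))/(6*(6*sqrt(2))) = -sqrt(2)/12*(-1 - 192*sqrt(2))/6 = -sqrt(2)*(-1 - 192*sqrt(2))/72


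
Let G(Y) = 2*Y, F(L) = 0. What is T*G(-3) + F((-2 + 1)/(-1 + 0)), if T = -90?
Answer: 540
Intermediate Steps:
T*G(-3) + F((-2 + 1)/(-1 + 0)) = -180*(-3) + 0 = -90*(-6) + 0 = 540 + 0 = 540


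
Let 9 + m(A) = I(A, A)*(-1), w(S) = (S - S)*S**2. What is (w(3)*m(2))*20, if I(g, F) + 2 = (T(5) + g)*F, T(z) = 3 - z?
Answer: 0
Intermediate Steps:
w(S) = 0 (w(S) = 0*S**2 = 0)
I(g, F) = -2 + F*(-2 + g) (I(g, F) = -2 + ((3 - 1*5) + g)*F = -2 + ((3 - 5) + g)*F = -2 + (-2 + g)*F = -2 + F*(-2 + g))
m(A) = -7 - A**2 + 2*A (m(A) = -9 + (-2 - 2*A + A*A)*(-1) = -9 + (-2 - 2*A + A**2)*(-1) = -9 + (-2 + A**2 - 2*A)*(-1) = -9 + (2 - A**2 + 2*A) = -7 - A**2 + 2*A)
(w(3)*m(2))*20 = (0*(-7 - 1*2**2 + 2*2))*20 = (0*(-7 - 1*4 + 4))*20 = (0*(-7 - 4 + 4))*20 = (0*(-7))*20 = 0*20 = 0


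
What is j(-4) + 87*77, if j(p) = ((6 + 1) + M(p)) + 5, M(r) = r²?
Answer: 6727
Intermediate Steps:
j(p) = 12 + p² (j(p) = ((6 + 1) + p²) + 5 = (7 + p²) + 5 = 12 + p²)
j(-4) + 87*77 = (12 + (-4)²) + 87*77 = (12 + 16) + 6699 = 28 + 6699 = 6727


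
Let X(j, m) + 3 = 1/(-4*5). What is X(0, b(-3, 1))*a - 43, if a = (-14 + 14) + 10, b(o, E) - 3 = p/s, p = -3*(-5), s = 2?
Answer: -147/2 ≈ -73.500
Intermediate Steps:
p = 15
b(o, E) = 21/2 (b(o, E) = 3 + 15/2 = 21/2)
a = 10 (a = 0 + 10 = 10)
X(j, m) = -61/20 (X(j, m) = -3 + 1/(-4*5) = -3 + 1/(-20) = -3 - 1/20 = -61/20)
X(0, b(-3, 1))*a - 43 = -61/20*10 - 43 = -61/2 - 43 = -147/2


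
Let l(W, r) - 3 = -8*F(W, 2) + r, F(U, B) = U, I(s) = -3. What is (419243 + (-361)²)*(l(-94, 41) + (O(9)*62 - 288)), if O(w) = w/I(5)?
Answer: 176959608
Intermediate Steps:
l(W, r) = 3 + r - 8*W (l(W, r) = 3 + (-8*W + r) = 3 + (r - 8*W) = 3 + r - 8*W)
O(w) = -w/3 (O(w) = w/(-3) = w*(-⅓) = -w/3)
(419243 + (-361)²)*(l(-94, 41) + (O(9)*62 - 288)) = (419243 + (-361)²)*((3 + 41 - 8*(-94)) + (-⅓*9*62 - 288)) = (419243 + 130321)*((3 + 41 + 752) + (-3*62 - 288)) = 549564*(796 + (-186 - 288)) = 549564*(796 - 474) = 549564*322 = 176959608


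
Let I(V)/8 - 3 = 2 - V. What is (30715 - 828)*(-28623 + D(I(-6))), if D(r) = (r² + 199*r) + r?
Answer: -97999473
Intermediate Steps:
I(V) = 40 - 8*V (I(V) = 24 + 8*(2 - V) = 24 + (16 - 8*V) = 40 - 8*V)
D(r) = r² + 200*r
(30715 - 828)*(-28623 + D(I(-6))) = (30715 - 828)*(-28623 + (40 - 8*(-6))*(200 + (40 - 8*(-6)))) = 29887*(-28623 + (40 + 48)*(200 + (40 + 48))) = 29887*(-28623 + 88*(200 + 88)) = 29887*(-28623 + 88*288) = 29887*(-28623 + 25344) = 29887*(-3279) = -97999473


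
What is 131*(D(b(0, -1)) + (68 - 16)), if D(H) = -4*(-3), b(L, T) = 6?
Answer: 8384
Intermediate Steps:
D(H) = 12
131*(D(b(0, -1)) + (68 - 16)) = 131*(12 + (68 - 16)) = 131*(12 + 52) = 131*64 = 8384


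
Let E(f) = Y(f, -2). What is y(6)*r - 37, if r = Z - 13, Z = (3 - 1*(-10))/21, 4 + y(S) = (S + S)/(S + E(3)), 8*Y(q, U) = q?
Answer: -1283/119 ≈ -10.782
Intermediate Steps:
Y(q, U) = q/8
E(f) = f/8
y(S) = -4 + 2*S/(3/8 + S) (y(S) = -4 + (S + S)/(S + (⅛)*3) = -4 + (2*S)/(S + 3/8) = -4 + (2*S)/(3/8 + S) = -4 + 2*S/(3/8 + S))
Z = 13/21 (Z = (3 + 10)*(1/21) = 13*(1/21) = 13/21 ≈ 0.61905)
r = -260/21 (r = 13/21 - 13 = -260/21 ≈ -12.381)
y(6)*r - 37 = (4*(-3 - 4*6)/(3 + 8*6))*(-260/21) - 37 = (4*(-3 - 24)/(3 + 48))*(-260/21) - 37 = (4*(-27)/51)*(-260/21) - 37 = (4*(1/51)*(-27))*(-260/21) - 37 = -36/17*(-260/21) - 37 = 3120/119 - 37 = -1283/119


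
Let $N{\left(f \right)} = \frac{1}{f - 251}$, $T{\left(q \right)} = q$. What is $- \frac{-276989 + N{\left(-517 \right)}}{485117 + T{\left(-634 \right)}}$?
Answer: $\frac{212727553}{372082944} \approx 0.57172$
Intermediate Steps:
$N{\left(f \right)} = \frac{1}{-251 + f}$
$- \frac{-276989 + N{\left(-517 \right)}}{485117 + T{\left(-634 \right)}} = - \frac{-276989 + \frac{1}{-251 - 517}}{485117 - 634} = - \frac{-276989 + \frac{1}{-768}}{484483} = - \frac{-276989 - \frac{1}{768}}{484483} = - \frac{-212727553}{768 \cdot 484483} = \left(-1\right) \left(- \frac{212727553}{372082944}\right) = \frac{212727553}{372082944}$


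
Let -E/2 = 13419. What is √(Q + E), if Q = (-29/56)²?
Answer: I*√84163127/56 ≈ 163.82*I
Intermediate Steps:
E = -26838 (E = -2*13419 = -26838)
Q = 841/3136 (Q = (-29*1/56)² = (-29/56)² = 841/3136 ≈ 0.26818)
√(Q + E) = √(841/3136 - 26838) = √(-84163127/3136) = I*√84163127/56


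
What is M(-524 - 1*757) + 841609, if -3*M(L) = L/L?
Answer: 2524826/3 ≈ 8.4161e+5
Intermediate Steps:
M(L) = -⅓ (M(L) = -L/(3*L) = -⅓*1 = -⅓)
M(-524 - 1*757) + 841609 = -⅓ + 841609 = 2524826/3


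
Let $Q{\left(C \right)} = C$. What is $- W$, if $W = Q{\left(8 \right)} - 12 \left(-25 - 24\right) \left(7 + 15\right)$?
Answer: $-12944$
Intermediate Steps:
$W = 12944$ ($W = 8 - 12 \left(-25 - 24\right) \left(7 + 15\right) = 8 - 12 \left(\left(-49\right) 22\right) = 8 - -12936 = 8 + 12936 = 12944$)
$- W = \left(-1\right) 12944 = -12944$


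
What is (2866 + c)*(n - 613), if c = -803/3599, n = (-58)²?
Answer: 28373624181/3599 ≈ 7.8838e+6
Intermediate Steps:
n = 3364
c = -803/3599 (c = -803*1/3599 = -803/3599 ≈ -0.22312)
(2866 + c)*(n - 613) = (2866 - 803/3599)*(3364 - 613) = (10313931/3599)*2751 = 28373624181/3599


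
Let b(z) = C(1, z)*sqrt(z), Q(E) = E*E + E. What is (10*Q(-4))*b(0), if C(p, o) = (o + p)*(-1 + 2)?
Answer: 0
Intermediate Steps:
C(p, o) = o + p (C(p, o) = (o + p)*1 = o + p)
Q(E) = E + E**2 (Q(E) = E**2 + E = E + E**2)
b(z) = sqrt(z)*(1 + z) (b(z) = (z + 1)*sqrt(z) = (1 + z)*sqrt(z) = sqrt(z)*(1 + z))
(10*Q(-4))*b(0) = (10*(-4*(1 - 4)))*(sqrt(0)*(1 + 0)) = (10*(-4*(-3)))*(0*1) = (10*12)*0 = 120*0 = 0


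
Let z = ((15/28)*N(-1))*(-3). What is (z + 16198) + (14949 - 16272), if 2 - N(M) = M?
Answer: 416365/28 ≈ 14870.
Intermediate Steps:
N(M) = 2 - M
z = -135/28 (z = ((15/28)*(2 - 1*(-1)))*(-3) = ((15*(1/28))*(2 + 1))*(-3) = ((15/28)*3)*(-3) = (45/28)*(-3) = -135/28 ≈ -4.8214)
(z + 16198) + (14949 - 16272) = (-135/28 + 16198) + (14949 - 16272) = 453409/28 - 1323 = 416365/28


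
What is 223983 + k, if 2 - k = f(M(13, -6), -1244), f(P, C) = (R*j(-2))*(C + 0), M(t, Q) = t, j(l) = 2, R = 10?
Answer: 248865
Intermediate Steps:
f(P, C) = 20*C (f(P, C) = (10*2)*(C + 0) = 20*C)
k = 24882 (k = 2 - 20*(-1244) = 2 - 1*(-24880) = 2 + 24880 = 24882)
223983 + k = 223983 + 24882 = 248865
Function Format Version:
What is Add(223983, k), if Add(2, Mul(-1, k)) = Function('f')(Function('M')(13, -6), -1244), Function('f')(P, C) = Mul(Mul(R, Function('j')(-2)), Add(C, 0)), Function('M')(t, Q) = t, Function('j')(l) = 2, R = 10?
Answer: 248865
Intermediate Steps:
Function('f')(P, C) = Mul(20, C) (Function('f')(P, C) = Mul(Mul(10, 2), Add(C, 0)) = Mul(20, C))
k = 24882 (k = Add(2, Mul(-1, Mul(20, -1244))) = Add(2, Mul(-1, -24880)) = Add(2, 24880) = 24882)
Add(223983, k) = Add(223983, 24882) = 248865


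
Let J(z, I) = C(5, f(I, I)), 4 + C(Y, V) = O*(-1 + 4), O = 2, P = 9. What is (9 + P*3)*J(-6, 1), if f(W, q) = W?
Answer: 72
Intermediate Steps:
C(Y, V) = 2 (C(Y, V) = -4 + 2*(-1 + 4) = -4 + 2*3 = -4 + 6 = 2)
J(z, I) = 2
(9 + P*3)*J(-6, 1) = (9 + 9*3)*2 = (9 + 27)*2 = 36*2 = 72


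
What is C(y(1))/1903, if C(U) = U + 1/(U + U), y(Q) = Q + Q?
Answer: 9/7612 ≈ 0.0011823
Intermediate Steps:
y(Q) = 2*Q
C(U) = U + 1/(2*U)
C(y(1))/1903 = (2*1 + 1/(2*((2*1))))/1903 = (2 + (1/2)/2)*(1/1903) = (2 + (1/2)*(1/2))*(1/1903) = (2 + 1/4)*(1/1903) = (9/4)*(1/1903) = 9/7612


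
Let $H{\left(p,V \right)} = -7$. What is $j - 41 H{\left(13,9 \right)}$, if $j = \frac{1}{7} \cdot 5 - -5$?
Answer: $\frac{2049}{7} \approx 292.71$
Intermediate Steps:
$j = \frac{40}{7}$ ($j = \frac{1}{7} \cdot 5 + 5 = \frac{5}{7} + 5 = \frac{40}{7} \approx 5.7143$)
$j - 41 H{\left(13,9 \right)} = \frac{40}{7} - -287 = \frac{40}{7} + 287 = \frac{2049}{7}$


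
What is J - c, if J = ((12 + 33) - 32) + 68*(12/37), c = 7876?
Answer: -290115/37 ≈ -7840.9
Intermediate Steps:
J = 1297/37 (J = (45 - 32) + 68*(12*(1/37)) = 13 + 68*(12/37) = 13 + 816/37 = 1297/37 ≈ 35.054)
J - c = 1297/37 - 1*7876 = 1297/37 - 7876 = -290115/37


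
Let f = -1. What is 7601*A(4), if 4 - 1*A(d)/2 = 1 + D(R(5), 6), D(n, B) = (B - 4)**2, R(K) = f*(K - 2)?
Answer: -15202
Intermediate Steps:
R(K) = 2 - K (R(K) = -(K - 2) = -(-2 + K) = 2 - K)
D(n, B) = (-4 + B)**2
A(d) = -2 (A(d) = 8 - 2*(1 + (-4 + 6)**2) = 8 - 2*(1 + 2**2) = 8 - 2*(1 + 4) = 8 - 2*5 = 8 - 10 = -2)
7601*A(4) = 7601*(-2) = -15202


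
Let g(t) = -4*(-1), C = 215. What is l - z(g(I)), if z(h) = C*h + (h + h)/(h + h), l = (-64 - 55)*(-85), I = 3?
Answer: 9254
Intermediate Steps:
l = 10115 (l = -119*(-85) = 10115)
g(t) = 4
z(h) = 1 + 215*h (z(h) = 215*h + (h + h)/(h + h) = 215*h + (2*h)/((2*h)) = 215*h + (2*h)*(1/(2*h)) = 215*h + 1 = 1 + 215*h)
l - z(g(I)) = 10115 - (1 + 215*4) = 10115 - (1 + 860) = 10115 - 1*861 = 10115 - 861 = 9254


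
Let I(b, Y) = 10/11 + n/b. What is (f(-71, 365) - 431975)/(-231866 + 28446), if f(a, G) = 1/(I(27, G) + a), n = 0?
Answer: 83263184/39209205 ≈ 2.1236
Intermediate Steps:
I(b, Y) = 10/11 (I(b, Y) = 10/11 + 0/b = 10*(1/11) + 0 = 10/11 + 0 = 10/11)
f(a, G) = 1/(10/11 + a)
(f(-71, 365) - 431975)/(-231866 + 28446) = (11/(10 + 11*(-71)) - 431975)/(-231866 + 28446) = (11/(10 - 781) - 431975)/(-203420) = (11/(-771) - 431975)*(-1/203420) = (11*(-1/771) - 431975)*(-1/203420) = (-11/771 - 431975)*(-1/203420) = -333052736/771*(-1/203420) = 83263184/39209205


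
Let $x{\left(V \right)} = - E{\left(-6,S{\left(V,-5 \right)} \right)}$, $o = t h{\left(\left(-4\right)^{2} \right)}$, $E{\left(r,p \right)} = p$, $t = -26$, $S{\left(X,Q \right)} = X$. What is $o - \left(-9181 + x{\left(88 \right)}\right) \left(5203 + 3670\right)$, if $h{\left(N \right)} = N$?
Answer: $82243421$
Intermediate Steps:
$o = -416$ ($o = - 26 \left(-4\right)^{2} = \left(-26\right) 16 = -416$)
$x{\left(V \right)} = - V$
$o - \left(-9181 + x{\left(88 \right)}\right) \left(5203 + 3670\right) = -416 - \left(-9181 - 88\right) \left(5203 + 3670\right) = -416 - \left(-9181 - 88\right) 8873 = -416 - \left(-9269\right) 8873 = -416 - -82243837 = -416 + 82243837 = 82243421$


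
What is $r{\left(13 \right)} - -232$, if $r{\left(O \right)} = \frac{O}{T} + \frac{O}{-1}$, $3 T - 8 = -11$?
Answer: $206$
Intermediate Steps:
$T = -1$ ($T = \frac{8}{3} + \frac{1}{3} \left(-11\right) = \frac{8}{3} - \frac{11}{3} = -1$)
$r{\left(O \right)} = - 2 O$ ($r{\left(O \right)} = \frac{O}{-1} + \frac{O}{-1} = O \left(-1\right) + O \left(-1\right) = - O - O = - 2 O$)
$r{\left(13 \right)} - -232 = \left(-2\right) 13 - -232 = -26 + 232 = 206$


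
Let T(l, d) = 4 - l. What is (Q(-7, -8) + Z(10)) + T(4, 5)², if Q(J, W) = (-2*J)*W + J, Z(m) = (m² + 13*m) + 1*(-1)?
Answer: 110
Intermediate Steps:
Z(m) = -1 + m² + 13*m (Z(m) = (m² + 13*m) - 1 = -1 + m² + 13*m)
Q(J, W) = J - 2*J*W (Q(J, W) = -2*J*W + J = J - 2*J*W)
(Q(-7, -8) + Z(10)) + T(4, 5)² = (-7*(1 - 2*(-8)) + (-1 + 10² + 13*10)) + (4 - 1*4)² = (-7*(1 + 16) + (-1 + 100 + 130)) + (4 - 4)² = (-7*17 + 229) + 0² = (-119 + 229) + 0 = 110 + 0 = 110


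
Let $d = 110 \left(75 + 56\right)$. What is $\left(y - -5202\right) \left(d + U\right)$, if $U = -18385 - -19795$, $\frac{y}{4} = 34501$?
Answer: $2265518920$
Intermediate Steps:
$y = 138004$ ($y = 4 \cdot 34501 = 138004$)
$U = 1410$ ($U = -18385 + 19795 = 1410$)
$d = 14410$ ($d = 110 \cdot 131 = 14410$)
$\left(y - -5202\right) \left(d + U\right) = \left(138004 - -5202\right) \left(14410 + 1410\right) = \left(138004 + 5202\right) 15820 = 143206 \cdot 15820 = 2265518920$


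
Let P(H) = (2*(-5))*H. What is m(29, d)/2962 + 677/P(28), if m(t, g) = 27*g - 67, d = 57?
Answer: -796557/414680 ≈ -1.9209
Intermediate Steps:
P(H) = -10*H
m(t, g) = -67 + 27*g
m(29, d)/2962 + 677/P(28) = (-67 + 27*57)/2962 + 677/((-10*28)) = (-67 + 1539)*(1/2962) + 677/(-280) = 1472*(1/2962) + 677*(-1/280) = 736/1481 - 677/280 = -796557/414680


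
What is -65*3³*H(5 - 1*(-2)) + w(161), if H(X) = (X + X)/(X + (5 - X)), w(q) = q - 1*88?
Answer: -4841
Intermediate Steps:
w(q) = -88 + q (w(q) = q - 88 = -88 + q)
H(X) = 2*X/5 (H(X) = (2*X)/5 = (2*X)*(⅕) = 2*X/5)
-65*3³*H(5 - 1*(-2)) + w(161) = -65*3³*2*(5 - 1*(-2))/5 + (-88 + 161) = -1755*2*(5 + 2)/5 + 73 = -1755*(⅖)*7 + 73 = -1755*14/5 + 73 = -65*378/5 + 73 = -4914 + 73 = -4841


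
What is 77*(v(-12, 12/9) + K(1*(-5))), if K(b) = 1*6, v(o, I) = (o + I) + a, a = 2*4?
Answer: 770/3 ≈ 256.67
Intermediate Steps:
a = 8
v(o, I) = 8 + I + o (v(o, I) = (o + I) + 8 = (I + o) + 8 = 8 + I + o)
K(b) = 6
77*(v(-12, 12/9) + K(1*(-5))) = 77*((8 + 12/9 - 12) + 6) = 77*((8 + 12*(1/9) - 12) + 6) = 77*((8 + 4/3 - 12) + 6) = 77*(-8/3 + 6) = 77*(10/3) = 770/3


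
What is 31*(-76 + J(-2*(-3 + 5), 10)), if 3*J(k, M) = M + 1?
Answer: -6727/3 ≈ -2242.3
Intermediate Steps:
J(k, M) = ⅓ + M/3 (J(k, M) = (M + 1)/3 = (1 + M)/3 = ⅓ + M/3)
31*(-76 + J(-2*(-3 + 5), 10)) = 31*(-76 + (⅓ + (⅓)*10)) = 31*(-76 + (⅓ + 10/3)) = 31*(-76 + 11/3) = 31*(-217/3) = -6727/3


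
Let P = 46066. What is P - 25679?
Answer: 20387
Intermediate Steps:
P - 25679 = 46066 - 25679 = 20387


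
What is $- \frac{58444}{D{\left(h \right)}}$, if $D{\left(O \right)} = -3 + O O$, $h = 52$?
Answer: $- \frac{58444}{2701} \approx -21.638$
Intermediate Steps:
$D{\left(O \right)} = -3 + O^{2}$
$- \frac{58444}{D{\left(h \right)}} = - \frac{58444}{-3 + 52^{2}} = - \frac{58444}{-3 + 2704} = - \frac{58444}{2701}$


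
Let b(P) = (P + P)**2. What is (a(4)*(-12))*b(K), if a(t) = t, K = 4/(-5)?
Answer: -3072/25 ≈ -122.88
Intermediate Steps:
K = -4/5 (K = 4*(-1/5) = -4/5 ≈ -0.80000)
b(P) = 4*P**2 (b(P) = (2*P)**2 = 4*P**2)
(a(4)*(-12))*b(K) = (4*(-12))*(4*(-4/5)**2) = -192*16/25 = -48*64/25 = -3072/25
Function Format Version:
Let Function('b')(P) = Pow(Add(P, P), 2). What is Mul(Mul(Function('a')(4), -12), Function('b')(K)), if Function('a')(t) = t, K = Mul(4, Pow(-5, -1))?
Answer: Rational(-3072, 25) ≈ -122.88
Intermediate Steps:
K = Rational(-4, 5) (K = Mul(4, Rational(-1, 5)) = Rational(-4, 5) ≈ -0.80000)
Function('b')(P) = Mul(4, Pow(P, 2)) (Function('b')(P) = Pow(Mul(2, P), 2) = Mul(4, Pow(P, 2)))
Mul(Mul(Function('a')(4), -12), Function('b')(K)) = Mul(Mul(4, -12), Mul(4, Pow(Rational(-4, 5), 2))) = Mul(-48, Mul(4, Rational(16, 25))) = Mul(-48, Rational(64, 25)) = Rational(-3072, 25)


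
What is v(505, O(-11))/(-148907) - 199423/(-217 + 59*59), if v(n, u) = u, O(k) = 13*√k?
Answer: -199423/3264 - 13*I*√11/148907 ≈ -61.098 - 0.00028955*I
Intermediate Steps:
v(505, O(-11))/(-148907) - 199423/(-217 + 59*59) = (13*√(-11))/(-148907) - 199423/(-217 + 59*59) = (13*(I*√11))*(-1/148907) - 199423/(-217 + 3481) = (13*I*√11)*(-1/148907) - 199423/3264 = -13*I*√11/148907 - 199423*1/3264 = -13*I*√11/148907 - 199423/3264 = -199423/3264 - 13*I*√11/148907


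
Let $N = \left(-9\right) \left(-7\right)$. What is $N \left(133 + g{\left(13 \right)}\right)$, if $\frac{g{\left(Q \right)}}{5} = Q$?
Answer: $12474$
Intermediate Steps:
$N = 63$
$g{\left(Q \right)} = 5 Q$
$N \left(133 + g{\left(13 \right)}\right) = 63 \left(133 + 5 \cdot 13\right) = 63 \left(133 + 65\right) = 63 \cdot 198 = 12474$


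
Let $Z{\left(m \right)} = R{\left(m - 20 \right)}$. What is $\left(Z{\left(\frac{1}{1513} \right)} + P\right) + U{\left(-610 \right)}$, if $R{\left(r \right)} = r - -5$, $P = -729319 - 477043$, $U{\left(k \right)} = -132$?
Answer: $- \frac{1825448116}{1513} \approx -1.2065 \cdot 10^{6}$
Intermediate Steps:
$P = -1206362$ ($P = -729319 - 477043 = -1206362$)
$R{\left(r \right)} = 5 + r$ ($R{\left(r \right)} = r + 5 = 5 + r$)
$Z{\left(m \right)} = -15 + m$ ($Z{\left(m \right)} = 5 + \left(m - 20\right) = 5 + \left(-20 + m\right) = -15 + m$)
$\left(Z{\left(\frac{1}{1513} \right)} + P\right) + U{\left(-610 \right)} = \left(\left(-15 + \frac{1}{1513}\right) - 1206362\right) - 132 = \left(- \frac{22694}{1513} - 1206362\right) - 132 = - \frac{1825248400}{1513} - 132 = - \frac{1825448116}{1513}$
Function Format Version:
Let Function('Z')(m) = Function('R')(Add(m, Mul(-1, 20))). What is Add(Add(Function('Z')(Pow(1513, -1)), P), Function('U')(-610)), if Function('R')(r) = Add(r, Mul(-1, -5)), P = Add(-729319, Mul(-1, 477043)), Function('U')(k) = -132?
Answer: Rational(-1825448116, 1513) ≈ -1.2065e+6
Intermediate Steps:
P = -1206362 (P = Add(-729319, -477043) = -1206362)
Function('R')(r) = Add(5, r) (Function('R')(r) = Add(r, 5) = Add(5, r))
Function('Z')(m) = Add(-15, m) (Function('Z')(m) = Add(5, Add(m, Mul(-1, 20))) = Add(5, Add(m, -20)) = Add(5, Add(-20, m)) = Add(-15, m))
Add(Add(Function('Z')(Pow(1513, -1)), P), Function('U')(-610)) = Add(Add(Add(-15, Pow(1513, -1)), -1206362), -132) = Add(Add(Add(-15, Rational(1, 1513)), -1206362), -132) = Add(Add(Rational(-22694, 1513), -1206362), -132) = Add(Rational(-1825248400, 1513), -132) = Rational(-1825448116, 1513)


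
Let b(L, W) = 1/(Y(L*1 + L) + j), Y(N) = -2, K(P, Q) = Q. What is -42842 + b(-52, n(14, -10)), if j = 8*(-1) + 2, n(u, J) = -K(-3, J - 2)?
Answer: -342737/8 ≈ -42842.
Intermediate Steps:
n(u, J) = 2 - J (n(u, J) = -(J - 2) = -(-2 + J) = 2 - J)
j = -6 (j = -8 + 2 = -6)
b(L, W) = -⅛ (b(L, W) = 1/(-2 - 6) = 1/(-8) = -⅛)
-42842 + b(-52, n(14, -10)) = -42842 - ⅛ = -342737/8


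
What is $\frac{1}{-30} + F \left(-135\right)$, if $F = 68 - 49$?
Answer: $- \frac{76951}{30} \approx -2565.0$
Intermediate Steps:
$F = 19$
$\frac{1}{-30} + F \left(-135\right) = \frac{1}{-30} + 19 \left(-135\right) = - \frac{1}{30} - 2565 = - \frac{76951}{30}$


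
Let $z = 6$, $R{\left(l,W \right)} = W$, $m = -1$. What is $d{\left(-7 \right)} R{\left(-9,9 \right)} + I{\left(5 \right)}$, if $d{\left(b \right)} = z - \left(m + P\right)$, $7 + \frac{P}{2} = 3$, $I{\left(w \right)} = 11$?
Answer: $146$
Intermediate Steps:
$P = -8$ ($P = -14 + 2 \cdot 3 = -14 + 6 = -8$)
$d{\left(b \right)} = 15$ ($d{\left(b \right)} = 6 - \left(-1 - 8\right) = 6 - -9 = 6 + 9 = 15$)
$d{\left(-7 \right)} R{\left(-9,9 \right)} + I{\left(5 \right)} = 15 \cdot 9 + 11 = 135 + 11 = 146$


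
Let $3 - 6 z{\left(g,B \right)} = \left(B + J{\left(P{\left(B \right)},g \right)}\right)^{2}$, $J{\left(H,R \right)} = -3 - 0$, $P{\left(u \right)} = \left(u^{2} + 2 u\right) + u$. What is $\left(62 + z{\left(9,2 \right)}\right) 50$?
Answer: $\frac{9350}{3} \approx 3116.7$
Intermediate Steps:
$P{\left(u \right)} = u^{2} + 3 u$
$J{\left(H,R \right)} = -3$ ($J{\left(H,R \right)} = -3 + 0 = -3$)
$z{\left(g,B \right)} = \frac{1}{2} - \frac{\left(-3 + B\right)^{2}}{6}$ ($z{\left(g,B \right)} = \frac{1}{2} - \frac{\left(B - 3\right)^{2}}{6} = \frac{1}{2} - \frac{\left(-3 + B\right)^{2}}{6}$)
$\left(62 + z{\left(9,2 \right)}\right) 50 = \left(62 + \left(\frac{1}{2} - \frac{\left(-3 + 2\right)^{2}}{6}\right)\right) 50 = \left(62 + \left(\frac{1}{2} - \frac{\left(-1\right)^{2}}{6}\right)\right) 50 = \left(62 + \left(\frac{1}{2} - \frac{1}{6}\right)\right) 50 = \left(62 + \frac{1}{3}\right) 50 = \frac{187}{3} \cdot 50 = \frac{9350}{3}$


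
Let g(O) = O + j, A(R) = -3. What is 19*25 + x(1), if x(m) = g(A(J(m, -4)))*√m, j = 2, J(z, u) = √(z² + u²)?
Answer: 474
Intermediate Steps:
J(z, u) = √(u² + z²)
g(O) = 2 + O (g(O) = O + 2 = 2 + O)
x(m) = -√m (x(m) = (2 - 3)*√m = -√m)
19*25 + x(1) = 19*25 - √1 = 475 - 1*1 = 475 - 1 = 474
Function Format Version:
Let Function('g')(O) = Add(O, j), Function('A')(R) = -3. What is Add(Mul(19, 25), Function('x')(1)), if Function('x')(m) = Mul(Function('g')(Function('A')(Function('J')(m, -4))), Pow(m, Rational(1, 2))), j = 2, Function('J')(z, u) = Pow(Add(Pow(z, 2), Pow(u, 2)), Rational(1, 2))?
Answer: 474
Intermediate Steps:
Function('J')(z, u) = Pow(Add(Pow(u, 2), Pow(z, 2)), Rational(1, 2))
Function('g')(O) = Add(2, O) (Function('g')(O) = Add(O, 2) = Add(2, O))
Function('x')(m) = Mul(-1, Pow(m, Rational(1, 2))) (Function('x')(m) = Mul(Add(2, -3), Pow(m, Rational(1, 2))) = Mul(-1, Pow(m, Rational(1, 2))))
Add(Mul(19, 25), Function('x')(1)) = Add(Mul(19, 25), Mul(-1, Pow(1, Rational(1, 2)))) = Add(475, Mul(-1, 1)) = Add(475, -1) = 474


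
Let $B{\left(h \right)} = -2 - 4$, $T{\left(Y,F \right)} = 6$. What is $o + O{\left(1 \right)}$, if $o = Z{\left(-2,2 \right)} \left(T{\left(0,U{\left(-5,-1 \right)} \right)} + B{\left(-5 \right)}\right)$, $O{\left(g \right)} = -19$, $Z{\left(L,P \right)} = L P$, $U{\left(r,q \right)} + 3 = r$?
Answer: $-19$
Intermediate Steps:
$U{\left(r,q \right)} = -3 + r$
$B{\left(h \right)} = -6$
$o = 0$ ($o = \left(-2\right) 2 \left(6 - 6\right) = \left(-4\right) 0 = 0$)
$o + O{\left(1 \right)} = 0 - 19 = -19$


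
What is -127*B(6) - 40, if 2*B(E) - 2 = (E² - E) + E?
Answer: -2453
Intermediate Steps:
B(E) = 1 + E²/2 (B(E) = 1 + ((E² - E) + E)/2 = 1 + E²/2)
-127*B(6) - 40 = -127*(1 + (½)*6²) - 40 = -127*(1 + (½)*36) - 40 = -127*(1 + 18) - 40 = -127*19 - 40 = -2413 - 40 = -2453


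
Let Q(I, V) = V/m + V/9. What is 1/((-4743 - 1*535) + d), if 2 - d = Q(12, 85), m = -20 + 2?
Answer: -18/95053 ≈ -0.00018937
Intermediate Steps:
m = -18
Q(I, V) = V/18 (Q(I, V) = V/(-18) + V/9 = V*(-1/18) + V*(⅑) = -V/18 + V/9 = V/18)
d = -49/18 (d = 2 - 85/18 = -49/18 ≈ -2.7222)
1/((-4743 - 1*535) + d) = 1/((-4743 - 1*535) - 49/18) = 1/((-4743 - 535) - 49/18) = 1/(-5278 - 49/18) = 1/(-95053/18) = -18/95053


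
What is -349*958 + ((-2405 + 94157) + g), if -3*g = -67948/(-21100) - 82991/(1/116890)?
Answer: 51167975893513/15825 ≈ 3.2334e+9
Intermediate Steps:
g = 51171814880263/15825 (g = -(-67948/(-21100) - 82991/(1/116890))/3 = -(-67948*(-1/21100) - 82991/1/116890)/3 = -(16987/5275 - 82991*116890)/3 = -(16987/5275 - 9700817990)/3 = -⅓*(-51171814880263/5275) = 51171814880263/15825 ≈ 3.2336e+9)
-349*958 + ((-2405 + 94157) + g) = -349*958 + ((-2405 + 94157) + 51171814880263/15825) = -334342 + (91752 + 51171814880263/15825) = -334342 + 51173266855663/15825 = 51167975893513/15825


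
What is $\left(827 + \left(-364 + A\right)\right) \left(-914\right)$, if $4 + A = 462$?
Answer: $-841794$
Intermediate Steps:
$A = 458$ ($A = -4 + 462 = 458$)
$\left(827 + \left(-364 + A\right)\right) \left(-914\right) = \left(827 + \left(-364 + 458\right)\right) \left(-914\right) = \left(827 + 94\right) \left(-914\right) = 921 \left(-914\right) = -841794$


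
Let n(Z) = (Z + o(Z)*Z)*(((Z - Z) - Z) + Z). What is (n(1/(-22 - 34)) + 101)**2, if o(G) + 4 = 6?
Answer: 10201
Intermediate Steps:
o(G) = 2 (o(G) = -4 + 6 = 2)
n(Z) = 0 (n(Z) = (Z + 2*Z)*(((Z - Z) - Z) + Z) = (3*Z)*((0 - Z) + Z) = (3*Z)*(-Z + Z) = (3*Z)*0 = 0)
(n(1/(-22 - 34)) + 101)**2 = (0 + 101)**2 = 101**2 = 10201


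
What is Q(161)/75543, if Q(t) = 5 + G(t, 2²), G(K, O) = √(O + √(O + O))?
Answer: 5/75543 + √(4 + 2*√2)/75543 ≈ 0.00010078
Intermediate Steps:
G(K, O) = √(O + √2*√O) (G(K, O) = √(O + √(2*O)) = √(O + √2*√O))
Q(t) = 5 + √(4 + 2*√2) (Q(t) = 5 + √(2² + √2*√(2²)) = 5 + √(4 + √2*√4) = 5 + √(4 + √2*2) = 5 + √(4 + 2*√2))
Q(161)/75543 = (5 + √(4 + 2*√2))/75543 = (5 + √(4 + 2*√2))*(1/75543) = 5/75543 + √(4 + 2*√2)/75543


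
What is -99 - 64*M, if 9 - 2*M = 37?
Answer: 797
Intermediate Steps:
M = -14 (M = 9/2 - 1/2*37 = 9/2 - 37/2 = -14)
-99 - 64*M = -99 - 64*(-14) = -99 + 896 = 797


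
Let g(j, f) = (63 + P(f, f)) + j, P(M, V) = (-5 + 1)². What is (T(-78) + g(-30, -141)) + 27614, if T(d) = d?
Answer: 27585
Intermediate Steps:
P(M, V) = 16 (P(M, V) = (-4)² = 16)
g(j, f) = 79 + j (g(j, f) = (63 + 16) + j = 79 + j)
(T(-78) + g(-30, -141)) + 27614 = (-78 + (79 - 30)) + 27614 = (-78 + 49) + 27614 = -29 + 27614 = 27585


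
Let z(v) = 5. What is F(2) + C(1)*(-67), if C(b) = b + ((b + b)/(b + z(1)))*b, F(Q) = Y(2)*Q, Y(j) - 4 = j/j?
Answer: -238/3 ≈ -79.333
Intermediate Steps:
Y(j) = 5 (Y(j) = 4 + j/j = 4 + 1 = 5)
F(Q) = 5*Q
C(b) = b + 2*b²/(5 + b) (C(b) = b + ((b + b)/(b + 5))*b = b + ((2*b)/(5 + b))*b = b + (2*b/(5 + b))*b = b + 2*b²/(5 + b))
F(2) + C(1)*(-67) = 5*2 + (1*(5 + 3*1)/(5 + 1))*(-67) = 10 + (1*(5 + 3)/6)*(-67) = 10 + (1*(⅙)*8)*(-67) = 10 + (4/3)*(-67) = 10 - 268/3 = -238/3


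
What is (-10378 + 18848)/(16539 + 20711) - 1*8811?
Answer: -32820128/3725 ≈ -8810.8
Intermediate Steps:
(-10378 + 18848)/(16539 + 20711) - 1*8811 = 8470/37250 - 8811 = 8470*(1/37250) - 8811 = 847/3725 - 8811 = -32820128/3725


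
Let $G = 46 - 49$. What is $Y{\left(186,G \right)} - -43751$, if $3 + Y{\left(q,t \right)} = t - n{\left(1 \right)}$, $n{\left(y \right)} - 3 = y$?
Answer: $43741$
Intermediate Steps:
$G = -3$
$n{\left(y \right)} = 3 + y$
$Y{\left(q,t \right)} = -7 + t$ ($Y{\left(q,t \right)} = -3 + \left(t - \left(3 + 1\right)\right) = -3 + \left(t - 4\right) = -3 + \left(-4 + t\right) = -7 + t$)
$Y{\left(186,G \right)} - -43751 = \left(-7 - 3\right) - -43751 = -10 + 43751 = 43741$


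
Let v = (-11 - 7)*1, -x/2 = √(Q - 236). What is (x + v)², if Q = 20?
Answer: -540 + 432*I*√6 ≈ -540.0 + 1058.2*I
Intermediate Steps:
x = -12*I*√6 (x = -2*√(20 - 236) = -12*I*√6 ≈ -29.394*I)
v = -18 (v = -18*1 = -18)
(x + v)² = (-12*I*√6 - 18)² = (-18 - 12*I*√6)²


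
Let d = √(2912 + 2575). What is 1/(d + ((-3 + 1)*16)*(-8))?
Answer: 256/60049 - √5487/60049 ≈ 0.0030296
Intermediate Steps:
d = √5487 ≈ 74.074
1/(d + ((-3 + 1)*16)*(-8)) = 1/(√5487 + ((-3 + 1)*16)*(-8)) = 1/(√5487 - 2*16*(-8)) = 1/(√5487 - 32*(-8)) = 1/(√5487 + 256) = 1/(256 + √5487)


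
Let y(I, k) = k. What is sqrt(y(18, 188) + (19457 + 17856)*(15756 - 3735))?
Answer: sqrt(448539761) ≈ 21179.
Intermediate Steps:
sqrt(y(18, 188) + (19457 + 17856)*(15756 - 3735)) = sqrt(188 + (19457 + 17856)*(15756 - 3735)) = sqrt(188 + 37313*12021) = sqrt(188 + 448539573) = sqrt(448539761)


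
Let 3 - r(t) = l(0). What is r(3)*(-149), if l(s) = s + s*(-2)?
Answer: -447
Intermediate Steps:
l(s) = -s (l(s) = s - 2*s = -s)
r(t) = 3 (r(t) = 3 - (-1)*0 = 3 - 1*0 = 3 + 0 = 3)
r(3)*(-149) = 3*(-149) = -447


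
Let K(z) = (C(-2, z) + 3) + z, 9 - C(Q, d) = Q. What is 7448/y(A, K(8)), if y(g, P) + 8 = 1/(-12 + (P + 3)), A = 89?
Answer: -96824/103 ≈ -940.04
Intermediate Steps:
C(Q, d) = 9 - Q
K(z) = 14 + z (K(z) = ((9 - 1*(-2)) + 3) + z = ((9 + 2) + 3) + z = (11 + 3) + z = 14 + z)
y(g, P) = -8 + 1/(-9 + P) (y(g, P) = -8 + 1/(-12 + (P + 3)) = -8 + 1/(-12 + (3 + P)) = -8 + 1/(-9 + P))
7448/y(A, K(8)) = 7448/(((73 - 8*(14 + 8))/(-9 + (14 + 8)))) = 7448/(((73 - 8*22)/(-9 + 22))) = 7448/(((73 - 176)/13)) = 7448/(((1/13)*(-103))) = 7448/(-103/13) = 7448*(-13/103) = -96824/103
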